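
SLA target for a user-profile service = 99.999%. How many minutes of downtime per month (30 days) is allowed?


Formula: allowed downtime = period * (100 - SLA) / 100
Period (month (30 days)) = 43200 minutes
Unavailability fraction = (100 - 99.999) / 100
Allowed downtime = 43200 * (100 - 99.999) / 100
Allowed downtime = 0.432 minutes

0.432 minutes


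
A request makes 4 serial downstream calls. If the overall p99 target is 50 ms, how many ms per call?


Formula: per_stage = total_budget / stages
per_stage = 50 / 4
per_stage = 12.5 ms

12.5 ms


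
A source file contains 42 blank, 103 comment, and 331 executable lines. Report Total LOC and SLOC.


Total LOC = blank + comment + code
Total LOC = 42 + 103 + 331 = 476
SLOC (source only) = code = 331

Total LOC: 476, SLOC: 331


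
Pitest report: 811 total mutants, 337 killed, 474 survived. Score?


Mutation score = killed / total * 100
Mutation score = 337 / 811 * 100
Mutation score = 41.55%

41.55%


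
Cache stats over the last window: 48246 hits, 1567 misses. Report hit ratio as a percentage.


Formula: hit rate = hits / (hits + misses) * 100
hit rate = 48246 / (48246 + 1567) * 100
hit rate = 48246 / 49813 * 100
hit rate = 96.85%

96.85%


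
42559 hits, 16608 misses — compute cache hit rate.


Formula: hit rate = hits / (hits + misses) * 100
hit rate = 42559 / (42559 + 16608) * 100
hit rate = 42559 / 59167 * 100
hit rate = 71.93%

71.93%


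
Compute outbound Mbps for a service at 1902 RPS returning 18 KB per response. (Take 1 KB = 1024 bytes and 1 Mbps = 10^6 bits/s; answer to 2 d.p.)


Formula: Mbps = payload_bytes * RPS * 8 / 1e6
Payload per request = 18 KB = 18 * 1024 = 18432 bytes
Total bytes/sec = 18432 * 1902 = 35057664
Total bits/sec = 35057664 * 8 = 280461312
Mbps = 280461312 / 1e6 = 280.46

280.46 Mbps


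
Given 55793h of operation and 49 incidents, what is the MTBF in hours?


Formula: MTBF = Total operating time / Number of failures
MTBF = 55793 / 49
MTBF = 1138.63 hours

1138.63 hours


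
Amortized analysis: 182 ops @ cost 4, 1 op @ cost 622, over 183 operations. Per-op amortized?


Formula: Amortized cost = Total cost / Operations
Total cost = (182 * 4) + (1 * 622)
Total cost = 728 + 622 = 1350
Amortized = 1350 / 183 = 7.377

7.377


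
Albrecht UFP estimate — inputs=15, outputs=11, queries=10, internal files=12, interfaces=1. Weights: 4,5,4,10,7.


UFP = EI*4 + EO*5 + EQ*4 + ILF*10 + EIF*7
UFP = 15*4 + 11*5 + 10*4 + 12*10 + 1*7
UFP = 60 + 55 + 40 + 120 + 7
UFP = 282

282


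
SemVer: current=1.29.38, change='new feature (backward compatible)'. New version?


Current: 1.29.38
Change category: 'new feature (backward compatible)' → minor bump
SemVer rule: minor bump → increment MINOR, reset PATCH to 0 (MAJOR unchanged)
New: 1.30.0

1.30.0


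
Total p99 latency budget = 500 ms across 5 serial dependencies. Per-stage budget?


Formula: per_stage = total_budget / stages
per_stage = 500 / 5
per_stage = 100.0 ms

100.0 ms


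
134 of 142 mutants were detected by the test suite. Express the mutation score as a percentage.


Mutation score = killed / total * 100
Mutation score = 134 / 142 * 100
Mutation score = 94.37%

94.37%


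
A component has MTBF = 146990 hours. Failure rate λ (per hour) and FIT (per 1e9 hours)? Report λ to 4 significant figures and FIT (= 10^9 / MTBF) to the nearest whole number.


Formula: λ = 1 / MTBF; FIT = λ × 1e9 = 1e9 / MTBF
λ = 1 / 146990 ≈ 6.803e-06 failures/hour
FIT = 1e9 / 146990 ≈ 6803 failures per 1e9 hours (nearest whole number)

λ = 6.803e-06 /h, FIT = 6803


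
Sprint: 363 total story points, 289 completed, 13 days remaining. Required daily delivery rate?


Formula: Required rate = Remaining points / Days left
Remaining = 363 - 289 = 74 points
Required rate = 74 / 13 = 5.69 points/day

5.69 points/day


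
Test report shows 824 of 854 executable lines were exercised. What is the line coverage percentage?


Coverage = covered / total * 100
Coverage = 824 / 854 * 100
Coverage = 96.49%

96.49%


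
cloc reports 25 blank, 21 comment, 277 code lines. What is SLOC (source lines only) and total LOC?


Total LOC = blank + comment + code
Total LOC = 25 + 21 + 277 = 323
SLOC (source only) = code = 277

Total LOC: 323, SLOC: 277


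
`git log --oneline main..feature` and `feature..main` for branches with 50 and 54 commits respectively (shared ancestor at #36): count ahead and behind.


Common ancestor: commit #36
feature commits after divergence: 50 - 36 = 14
main commits after divergence: 54 - 36 = 18
feature is 14 commits ahead of main
main is 18 commits ahead of feature

feature ahead: 14, main ahead: 18


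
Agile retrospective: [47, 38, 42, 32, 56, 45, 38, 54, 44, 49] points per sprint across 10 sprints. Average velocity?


Formula: Avg velocity = Total points / Number of sprints
Points: [47, 38, 42, 32, 56, 45, 38, 54, 44, 49]
Sum = 47 + 38 + 42 + 32 + 56 + 45 + 38 + 54 + 44 + 49 = 445
Avg velocity = 445 / 10 = 44.5 points/sprint

44.5 points/sprint


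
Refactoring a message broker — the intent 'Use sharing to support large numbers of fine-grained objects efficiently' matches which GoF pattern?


This matches the Flyweight pattern

Flyweight


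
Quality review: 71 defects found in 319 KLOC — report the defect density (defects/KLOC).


Defect density = defects / KLOC
Defect density = 71 / 319
Defect density = 0.223 defects/KLOC

0.223 defects/KLOC


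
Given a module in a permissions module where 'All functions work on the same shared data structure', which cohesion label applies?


Reasoning: Functions share data
Type: Communicational cohesion

Communicational cohesion


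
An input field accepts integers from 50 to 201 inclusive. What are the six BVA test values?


Range: [50, 201]
Boundaries: just below min, min, min+1, max-1, max, just above max
Values: [49, 50, 51, 200, 201, 202]

[49, 50, 51, 200, 201, 202]


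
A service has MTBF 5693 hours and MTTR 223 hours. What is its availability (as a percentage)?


Availability = MTBF / (MTBF + MTTR)
Availability = 5693 / (5693 + 223)
Availability = 5693 / 5916
Availability = 96.2306%

96.2306%


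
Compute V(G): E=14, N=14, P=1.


Formula: V(G) = E - N + 2P
V(G) = 14 - 14 + 2*1
V(G) = 0 + 2
V(G) = 2

2


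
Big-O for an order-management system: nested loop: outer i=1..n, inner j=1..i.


Reasoning: triangle: n(n+1)/2 ~ n^2/2
Complexity: O(n^2)

O(n^2)


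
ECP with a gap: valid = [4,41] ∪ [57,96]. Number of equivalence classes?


Valid ranges: [4,41] and [57,96]
Class 1: x < 4 — invalid
Class 2: 4 ≤ x ≤ 41 — valid
Class 3: 41 < x < 57 — invalid (gap between ranges)
Class 4: 57 ≤ x ≤ 96 — valid
Class 5: x > 96 — invalid
Total equivalence classes: 5

5 equivalence classes


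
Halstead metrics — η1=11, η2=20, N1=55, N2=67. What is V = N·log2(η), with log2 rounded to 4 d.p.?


Formula: V = N * log2(η), where N = N1 + N2 and η = η1 + η2
η = 11 + 20 = 31
N = 55 + 67 = 122
log2(31) ≈ 4.9542
V = 122 * 4.9542 = 604.41

604.41


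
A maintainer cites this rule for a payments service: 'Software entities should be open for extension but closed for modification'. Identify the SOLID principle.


This describes the Open/Closed Principle (OCP)

Open/Closed Principle (OCP)


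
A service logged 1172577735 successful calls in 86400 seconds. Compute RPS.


Formula: throughput = requests / seconds
throughput = 1172577735 / 86400
throughput = 13571.5 requests/second

13571.5 requests/second


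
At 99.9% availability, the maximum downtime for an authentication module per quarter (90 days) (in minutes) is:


Formula: allowed downtime = period * (100 - SLA) / 100
Period (quarter (90 days)) = 129600 minutes
Unavailability fraction = (100 - 99.9) / 100
Allowed downtime = 129600 * (100 - 99.9) / 100
Allowed downtime = 129.6 minutes

129.6 minutes


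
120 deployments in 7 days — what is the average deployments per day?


Formula: deployments per day = releases / days
= 120 / 7
= 17.143 deploys/day
(equivalently, 120.0 deploys/week)

17.143 deploys/day


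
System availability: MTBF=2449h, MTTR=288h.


Availability = MTBF / (MTBF + MTTR)
Availability = 2449 / (2449 + 288)
Availability = 2449 / 2737
Availability = 89.4775%

89.4775%


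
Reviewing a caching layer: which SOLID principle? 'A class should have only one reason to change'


This describes the Single Responsibility Principle (SRP)

Single Responsibility Principle (SRP)


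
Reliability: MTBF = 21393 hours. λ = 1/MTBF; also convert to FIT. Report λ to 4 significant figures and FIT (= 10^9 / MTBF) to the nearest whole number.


Formula: λ = 1 / MTBF; FIT = λ × 1e9 = 1e9 / MTBF
λ = 1 / 21393 ≈ 4.674e-05 failures/hour
FIT = 1e9 / 21393 ≈ 46744 failures per 1e9 hours (nearest whole number)

λ = 4.674e-05 /h, FIT = 46744


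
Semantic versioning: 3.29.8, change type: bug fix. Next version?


Current: 3.29.8
Change category: 'bug fix' → patch bump
SemVer rule: patch bump → increment PATCH (MAJOR and MINOR unchanged)
New: 3.29.9

3.29.9


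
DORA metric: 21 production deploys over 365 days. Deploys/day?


Formula: deployments per day = releases / days
= 21 / 365
= 0.058 deploys/day
(equivalently, 0.4 deploys/week)

0.058 deploys/day


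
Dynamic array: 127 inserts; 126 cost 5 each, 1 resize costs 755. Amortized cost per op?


Formula: Amortized cost = Total cost / Operations
Total cost = (126 * 5) + (1 * 755)
Total cost = 630 + 755 = 1385
Amortized = 1385 / 127 = 10.9055

10.9055


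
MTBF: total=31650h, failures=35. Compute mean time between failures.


Formula: MTBF = Total operating time / Number of failures
MTBF = 31650 / 35
MTBF = 904.29 hours

904.29 hours


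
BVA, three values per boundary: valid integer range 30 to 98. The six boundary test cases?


Range: [30, 98]
Boundaries: just below min, min, min+1, max-1, max, just above max
Values: [29, 30, 31, 97, 98, 99]

[29, 30, 31, 97, 98, 99]


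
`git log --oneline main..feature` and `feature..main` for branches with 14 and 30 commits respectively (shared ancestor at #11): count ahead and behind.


Common ancestor: commit #11
feature commits after divergence: 14 - 11 = 3
main commits after divergence: 30 - 11 = 19
feature is 3 commits ahead of main
main is 19 commits ahead of feature

feature ahead: 3, main ahead: 19


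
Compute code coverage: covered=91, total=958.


Coverage = covered / total * 100
Coverage = 91 / 958 * 100
Coverage = 9.5%

9.5%


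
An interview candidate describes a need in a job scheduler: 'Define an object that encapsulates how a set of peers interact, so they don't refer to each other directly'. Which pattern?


This matches the Mediator pattern

Mediator


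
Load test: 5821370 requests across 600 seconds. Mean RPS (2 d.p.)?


Formula: throughput = requests / seconds
throughput = 5821370 / 600
throughput = 9702.28 requests/second

9702.28 requests/second


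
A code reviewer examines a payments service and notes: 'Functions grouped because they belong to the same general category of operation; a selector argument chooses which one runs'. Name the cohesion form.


Reasoning: Grouped by category of activity, not by data or sequence
Type: Logical cohesion

Logical cohesion


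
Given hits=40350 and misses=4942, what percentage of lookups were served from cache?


Formula: hit rate = hits / (hits + misses) * 100
hit rate = 40350 / (40350 + 4942) * 100
hit rate = 40350 / 45292 * 100
hit rate = 89.09%

89.09%


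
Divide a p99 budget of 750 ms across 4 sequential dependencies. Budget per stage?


Formula: per_stage = total_budget / stages
per_stage = 750 / 4
per_stage = 187.5 ms

187.5 ms


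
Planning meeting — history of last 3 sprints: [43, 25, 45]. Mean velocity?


Formula: Avg velocity = Total points / Number of sprints
Points: [43, 25, 45]
Sum = 43 + 25 + 45 = 113
Avg velocity = 113 / 3 = 37.67 points/sprint

37.67 points/sprint


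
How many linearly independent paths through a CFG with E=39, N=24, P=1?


Formula: V(G) = E - N + 2P
V(G) = 39 - 24 + 2*1
V(G) = 15 + 2
V(G) = 17

17


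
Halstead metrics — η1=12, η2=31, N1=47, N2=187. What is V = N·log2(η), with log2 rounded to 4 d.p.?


Formula: V = N * log2(η), where N = N1 + N2 and η = η1 + η2
η = 12 + 31 = 43
N = 47 + 187 = 234
log2(43) ≈ 5.4263
V = 234 * 5.4263 = 1269.75

1269.75


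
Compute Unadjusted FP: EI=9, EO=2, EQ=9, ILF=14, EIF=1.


UFP = EI*4 + EO*5 + EQ*4 + ILF*10 + EIF*7
UFP = 9*4 + 2*5 + 9*4 + 14*10 + 1*7
UFP = 36 + 10 + 36 + 140 + 7
UFP = 229

229


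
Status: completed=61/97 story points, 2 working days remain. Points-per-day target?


Formula: Required rate = Remaining points / Days left
Remaining = 97 - 61 = 36 points
Required rate = 36 / 2 = 18.0 points/day

18.0 points/day


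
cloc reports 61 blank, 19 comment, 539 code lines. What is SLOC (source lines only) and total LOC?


Total LOC = blank + comment + code
Total LOC = 61 + 19 + 539 = 619
SLOC (source only) = code = 539

Total LOC: 619, SLOC: 539


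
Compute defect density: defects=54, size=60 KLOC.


Defect density = defects / KLOC
Defect density = 54 / 60
Defect density = 0.9 defects/KLOC

0.9 defects/KLOC


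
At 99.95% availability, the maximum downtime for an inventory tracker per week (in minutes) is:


Formula: allowed downtime = period * (100 - SLA) / 100
Period (week) = 10080 minutes
Unavailability fraction = (100 - 99.95) / 100
Allowed downtime = 10080 * (100 - 99.95) / 100
Allowed downtime = 5.04 minutes

5.04 minutes


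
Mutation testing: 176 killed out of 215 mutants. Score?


Mutation score = killed / total * 100
Mutation score = 176 / 215 * 100
Mutation score = 81.86%

81.86%


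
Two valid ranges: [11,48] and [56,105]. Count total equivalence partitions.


Valid ranges: [11,48] and [56,105]
Class 1: x < 11 — invalid
Class 2: 11 ≤ x ≤ 48 — valid
Class 3: 48 < x < 56 — invalid (gap between ranges)
Class 4: 56 ≤ x ≤ 105 — valid
Class 5: x > 105 — invalid
Total equivalence classes: 5

5 equivalence classes


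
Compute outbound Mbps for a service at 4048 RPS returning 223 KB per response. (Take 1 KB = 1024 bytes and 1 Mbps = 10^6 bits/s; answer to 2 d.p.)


Formula: Mbps = payload_bytes * RPS * 8 / 1e6
Payload per request = 223 KB = 223 * 1024 = 228352 bytes
Total bytes/sec = 228352 * 4048 = 924368896
Total bits/sec = 924368896 * 8 = 7394951168
Mbps = 7394951168 / 1e6 = 7394.95

7394.95 Mbps


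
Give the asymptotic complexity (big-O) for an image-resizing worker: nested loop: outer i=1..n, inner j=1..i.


Reasoning: triangle: n(n+1)/2 ~ n^2/2
Complexity: O(n^2)

O(n^2)


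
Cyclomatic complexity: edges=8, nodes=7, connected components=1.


Formula: V(G) = E - N + 2P
V(G) = 8 - 7 + 2*1
V(G) = 1 + 2
V(G) = 3

3


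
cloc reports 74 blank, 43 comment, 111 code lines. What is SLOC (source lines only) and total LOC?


Total LOC = blank + comment + code
Total LOC = 74 + 43 + 111 = 228
SLOC (source only) = code = 111

Total LOC: 228, SLOC: 111


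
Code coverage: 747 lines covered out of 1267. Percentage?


Coverage = covered / total * 100
Coverage = 747 / 1267 * 100
Coverage = 58.96%

58.96%


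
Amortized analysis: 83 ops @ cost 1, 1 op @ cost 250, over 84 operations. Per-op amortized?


Formula: Amortized cost = Total cost / Operations
Total cost = (83 * 1) + (1 * 250)
Total cost = 83 + 250 = 333
Amortized = 333 / 84 = 3.9643

3.9643


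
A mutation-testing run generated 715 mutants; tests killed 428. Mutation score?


Mutation score = killed / total * 100
Mutation score = 428 / 715 * 100
Mutation score = 59.86%

59.86%


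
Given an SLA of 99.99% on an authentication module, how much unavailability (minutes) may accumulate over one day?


Formula: allowed downtime = period * (100 - SLA) / 100
Period (day) = 1440 minutes
Unavailability fraction = (100 - 99.99) / 100
Allowed downtime = 1440 * (100 - 99.99) / 100
Allowed downtime = 0.144 minutes

0.144 minutes


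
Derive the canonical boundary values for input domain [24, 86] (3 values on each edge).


Range: [24, 86]
Boundaries: just below min, min, min+1, max-1, max, just above max
Values: [23, 24, 25, 85, 86, 87]

[23, 24, 25, 85, 86, 87]


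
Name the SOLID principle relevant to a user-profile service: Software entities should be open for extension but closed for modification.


This describes the Open/Closed Principle (OCP)

Open/Closed Principle (OCP)


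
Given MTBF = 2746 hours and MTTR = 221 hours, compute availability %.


Availability = MTBF / (MTBF + MTTR)
Availability = 2746 / (2746 + 221)
Availability = 2746 / 2967
Availability = 92.5514%

92.5514%


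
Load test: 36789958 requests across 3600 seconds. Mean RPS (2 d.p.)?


Formula: throughput = requests / seconds
throughput = 36789958 / 3600
throughput = 10219.43 requests/second

10219.43 requests/second


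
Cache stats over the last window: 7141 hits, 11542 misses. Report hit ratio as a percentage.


Formula: hit rate = hits / (hits + misses) * 100
hit rate = 7141 / (7141 + 11542) * 100
hit rate = 7141 / 18683 * 100
hit rate = 38.22%

38.22%


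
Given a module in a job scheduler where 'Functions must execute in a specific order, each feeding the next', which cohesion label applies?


Reasoning: Output of one is input to next
Type: Sequential cohesion

Sequential cohesion


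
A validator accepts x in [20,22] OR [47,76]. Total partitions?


Valid ranges: [20,22] and [47,76]
Class 1: x < 20 — invalid
Class 2: 20 ≤ x ≤ 22 — valid
Class 3: 22 < x < 47 — invalid (gap between ranges)
Class 4: 47 ≤ x ≤ 76 — valid
Class 5: x > 76 — invalid
Total equivalence classes: 5

5 equivalence classes


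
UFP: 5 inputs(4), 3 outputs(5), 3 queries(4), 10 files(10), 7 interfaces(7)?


UFP = EI*4 + EO*5 + EQ*4 + ILF*10 + EIF*7
UFP = 5*4 + 3*5 + 3*4 + 10*10 + 7*7
UFP = 20 + 15 + 12 + 100 + 49
UFP = 196

196


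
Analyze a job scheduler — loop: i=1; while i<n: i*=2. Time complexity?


Reasoning: i doubles each step so iterations are log2(n)
Complexity: O(log n)

O(log n)


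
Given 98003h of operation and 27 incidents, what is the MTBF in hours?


Formula: MTBF = Total operating time / Number of failures
MTBF = 98003 / 27
MTBF = 3629.74 hours

3629.74 hours


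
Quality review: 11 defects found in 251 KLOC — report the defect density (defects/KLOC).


Defect density = defects / KLOC
Defect density = 11 / 251
Defect density = 0.044 defects/KLOC

0.044 defects/KLOC


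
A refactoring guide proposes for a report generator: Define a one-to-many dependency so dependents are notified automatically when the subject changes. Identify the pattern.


This matches the Observer pattern

Observer


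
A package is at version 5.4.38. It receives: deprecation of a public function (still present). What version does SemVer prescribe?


Current: 5.4.38
Change category: 'deprecation of a public function (still present)' → minor bump
SemVer rule: minor bump → increment MINOR, reset PATCH to 0 (MAJOR unchanged)
New: 5.5.0

5.5.0


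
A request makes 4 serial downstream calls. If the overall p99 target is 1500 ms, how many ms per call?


Formula: per_stage = total_budget / stages
per_stage = 1500 / 4
per_stage = 375.0 ms

375.0 ms


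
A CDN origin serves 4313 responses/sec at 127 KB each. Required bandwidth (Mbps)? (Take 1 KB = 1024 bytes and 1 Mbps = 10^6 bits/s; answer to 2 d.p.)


Formula: Mbps = payload_bytes * RPS * 8 / 1e6
Payload per request = 127 KB = 127 * 1024 = 130048 bytes
Total bytes/sec = 130048 * 4313 = 560897024
Total bits/sec = 560897024 * 8 = 4487176192
Mbps = 4487176192 / 1e6 = 4487.18

4487.18 Mbps


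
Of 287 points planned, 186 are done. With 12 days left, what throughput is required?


Formula: Required rate = Remaining points / Days left
Remaining = 287 - 186 = 101 points
Required rate = 101 / 12 = 8.42 points/day

8.42 points/day


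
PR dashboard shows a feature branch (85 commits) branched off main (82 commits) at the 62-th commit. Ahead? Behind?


Common ancestor: commit #62
feature commits after divergence: 85 - 62 = 23
main commits after divergence: 82 - 62 = 20
feature is 23 commits ahead of main
main is 20 commits ahead of feature

feature ahead: 23, main ahead: 20


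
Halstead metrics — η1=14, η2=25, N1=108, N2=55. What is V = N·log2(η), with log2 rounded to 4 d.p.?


Formula: V = N * log2(η), where N = N1 + N2 and η = η1 + η2
η = 14 + 25 = 39
N = 108 + 55 = 163
log2(39) ≈ 5.2854
V = 163 * 5.2854 = 861.52

861.52


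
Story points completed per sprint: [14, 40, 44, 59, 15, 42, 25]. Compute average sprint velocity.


Formula: Avg velocity = Total points / Number of sprints
Points: [14, 40, 44, 59, 15, 42, 25]
Sum = 14 + 40 + 44 + 59 + 15 + 42 + 25 = 239
Avg velocity = 239 / 7 = 34.14 points/sprint

34.14 points/sprint


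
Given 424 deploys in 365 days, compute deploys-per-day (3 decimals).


Formula: deployments per day = releases / days
= 424 / 365
= 1.162 deploys/day
(equivalently, 8.13 deploys/week)

1.162 deploys/day


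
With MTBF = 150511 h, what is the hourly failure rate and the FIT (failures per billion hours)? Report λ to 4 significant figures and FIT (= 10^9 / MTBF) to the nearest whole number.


Formula: λ = 1 / MTBF; FIT = λ × 1e9 = 1e9 / MTBF
λ = 1 / 150511 ≈ 6.644e-06 failures/hour
FIT = 1e9 / 150511 ≈ 6644 failures per 1e9 hours (nearest whole number)

λ = 6.644e-06 /h, FIT = 6644


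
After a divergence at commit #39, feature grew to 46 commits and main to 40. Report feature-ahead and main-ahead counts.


Common ancestor: commit #39
feature commits after divergence: 46 - 39 = 7
main commits after divergence: 40 - 39 = 1
feature is 7 commits ahead of main
main is 1 commits ahead of feature

feature ahead: 7, main ahead: 1


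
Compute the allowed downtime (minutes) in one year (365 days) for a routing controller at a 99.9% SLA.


Formula: allowed downtime = period * (100 - SLA) / 100
Period (year (365 days)) = 525600 minutes
Unavailability fraction = (100 - 99.9) / 100
Allowed downtime = 525600 * (100 - 99.9) / 100
Allowed downtime = 525.6 minutes

525.6 minutes


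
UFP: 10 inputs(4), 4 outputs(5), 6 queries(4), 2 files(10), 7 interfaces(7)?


UFP = EI*4 + EO*5 + EQ*4 + ILF*10 + EIF*7
UFP = 10*4 + 4*5 + 6*4 + 2*10 + 7*7
UFP = 40 + 20 + 24 + 20 + 49
UFP = 153

153


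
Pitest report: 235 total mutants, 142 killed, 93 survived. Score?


Mutation score = killed / total * 100
Mutation score = 142 / 235 * 100
Mutation score = 60.43%

60.43%


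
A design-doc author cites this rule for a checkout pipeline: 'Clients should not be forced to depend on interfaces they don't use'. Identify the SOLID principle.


This describes the Interface Segregation Principle (ISP)

Interface Segregation Principle (ISP)


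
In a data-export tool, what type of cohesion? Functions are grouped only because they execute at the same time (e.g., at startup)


Reasoning: Related by timing only
Type: Temporal cohesion

Temporal cohesion


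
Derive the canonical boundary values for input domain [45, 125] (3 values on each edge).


Range: [45, 125]
Boundaries: just below min, min, min+1, max-1, max, just above max
Values: [44, 45, 46, 124, 125, 126]

[44, 45, 46, 124, 125, 126]


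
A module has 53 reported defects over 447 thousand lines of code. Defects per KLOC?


Defect density = defects / KLOC
Defect density = 53 / 447
Defect density = 0.119 defects/KLOC

0.119 defects/KLOC


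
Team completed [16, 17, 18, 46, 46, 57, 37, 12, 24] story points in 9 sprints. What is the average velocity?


Formula: Avg velocity = Total points / Number of sprints
Points: [16, 17, 18, 46, 46, 57, 37, 12, 24]
Sum = 16 + 17 + 18 + 46 + 46 + 57 + 37 + 12 + 24 = 273
Avg velocity = 273 / 9 = 30.33 points/sprint

30.33 points/sprint


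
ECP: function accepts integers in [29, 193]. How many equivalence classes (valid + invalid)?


Valid range: [29, 193]
Class 1: x < 29 — invalid
Class 2: 29 ≤ x ≤ 193 — valid
Class 3: x > 193 — invalid
Total equivalence classes: 3

3 equivalence classes


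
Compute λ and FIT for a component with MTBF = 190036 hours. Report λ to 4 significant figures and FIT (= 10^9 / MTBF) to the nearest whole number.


Formula: λ = 1 / MTBF; FIT = λ × 1e9 = 1e9 / MTBF
λ = 1 / 190036 ≈ 5.262e-06 failures/hour
FIT = 1e9 / 190036 ≈ 5262 failures per 1e9 hours (nearest whole number)

λ = 5.262e-06 /h, FIT = 5262


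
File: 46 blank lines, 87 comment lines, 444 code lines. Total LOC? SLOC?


Total LOC = blank + comment + code
Total LOC = 46 + 87 + 444 = 577
SLOC (source only) = code = 444

Total LOC: 577, SLOC: 444


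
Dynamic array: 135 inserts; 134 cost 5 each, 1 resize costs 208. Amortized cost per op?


Formula: Amortized cost = Total cost / Operations
Total cost = (134 * 5) + (1 * 208)
Total cost = 670 + 208 = 878
Amortized = 878 / 135 = 6.5037

6.5037


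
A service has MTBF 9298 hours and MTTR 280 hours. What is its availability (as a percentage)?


Availability = MTBF / (MTBF + MTTR)
Availability = 9298 / (9298 + 280)
Availability = 9298 / 9578
Availability = 97.0766%

97.0766%


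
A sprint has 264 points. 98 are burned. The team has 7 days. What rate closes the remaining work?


Formula: Required rate = Remaining points / Days left
Remaining = 264 - 98 = 166 points
Required rate = 166 / 7 = 23.71 points/day

23.71 points/day


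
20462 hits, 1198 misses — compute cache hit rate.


Formula: hit rate = hits / (hits + misses) * 100
hit rate = 20462 / (20462 + 1198) * 100
hit rate = 20462 / 21660 * 100
hit rate = 94.47%

94.47%


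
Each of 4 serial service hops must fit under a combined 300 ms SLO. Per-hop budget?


Formula: per_stage = total_budget / stages
per_stage = 300 / 4
per_stage = 75.0 ms

75.0 ms


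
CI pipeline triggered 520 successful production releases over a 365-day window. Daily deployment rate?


Formula: deployments per day = releases / days
= 520 / 365
= 1.425 deploys/day
(equivalently, 9.97 deploys/week)

1.425 deploys/day


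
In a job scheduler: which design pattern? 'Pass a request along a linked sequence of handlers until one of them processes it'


This matches the Chain of Responsibility pattern

Chain of Responsibility


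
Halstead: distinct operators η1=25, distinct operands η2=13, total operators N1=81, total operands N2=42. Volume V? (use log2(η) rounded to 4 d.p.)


Formula: V = N * log2(η), where N = N1 + N2 and η = η1 + η2
η = 25 + 13 = 38
N = 81 + 42 = 123
log2(38) ≈ 5.2479
V = 123 * 5.2479 = 645.49

645.49


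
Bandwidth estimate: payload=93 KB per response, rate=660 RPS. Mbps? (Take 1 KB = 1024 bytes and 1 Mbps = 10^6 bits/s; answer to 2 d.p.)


Formula: Mbps = payload_bytes * RPS * 8 / 1e6
Payload per request = 93 KB = 93 * 1024 = 95232 bytes
Total bytes/sec = 95232 * 660 = 62853120
Total bits/sec = 62853120 * 8 = 502824960
Mbps = 502824960 / 1e6 = 502.82

502.82 Mbps


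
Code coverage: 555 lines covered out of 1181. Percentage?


Coverage = covered / total * 100
Coverage = 555 / 1181 * 100
Coverage = 46.99%

46.99%


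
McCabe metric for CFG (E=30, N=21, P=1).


Formula: V(G) = E - N + 2P
V(G) = 30 - 21 + 2*1
V(G) = 9 + 2
V(G) = 11

11


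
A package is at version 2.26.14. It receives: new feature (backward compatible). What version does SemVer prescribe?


Current: 2.26.14
Change category: 'new feature (backward compatible)' → minor bump
SemVer rule: minor bump → increment MINOR, reset PATCH to 0 (MAJOR unchanged)
New: 2.27.0

2.27.0


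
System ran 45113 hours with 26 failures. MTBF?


Formula: MTBF = Total operating time / Number of failures
MTBF = 45113 / 26
MTBF = 1735.12 hours

1735.12 hours


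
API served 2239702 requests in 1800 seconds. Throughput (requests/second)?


Formula: throughput = requests / seconds
throughput = 2239702 / 1800
throughput = 1244.28 requests/second

1244.28 requests/second


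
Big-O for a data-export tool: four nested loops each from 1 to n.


Reasoning: four levels of nesting
Complexity: O(n^4)

O(n^4)


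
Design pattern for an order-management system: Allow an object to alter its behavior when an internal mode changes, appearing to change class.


This matches the State pattern

State


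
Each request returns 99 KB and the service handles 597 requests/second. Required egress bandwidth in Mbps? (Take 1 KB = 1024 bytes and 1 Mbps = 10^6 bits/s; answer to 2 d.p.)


Formula: Mbps = payload_bytes * RPS * 8 / 1e6
Payload per request = 99 KB = 99 * 1024 = 101376 bytes
Total bytes/sec = 101376 * 597 = 60521472
Total bits/sec = 60521472 * 8 = 484171776
Mbps = 484171776 / 1e6 = 484.17

484.17 Mbps


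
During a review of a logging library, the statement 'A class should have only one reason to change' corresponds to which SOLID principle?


This describes the Single Responsibility Principle (SRP)

Single Responsibility Principle (SRP)


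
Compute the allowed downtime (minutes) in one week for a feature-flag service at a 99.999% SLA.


Formula: allowed downtime = period * (100 - SLA) / 100
Period (week) = 10080 minutes
Unavailability fraction = (100 - 99.999) / 100
Allowed downtime = 10080 * (100 - 99.999) / 100
Allowed downtime = 0.1008 minutes

0.1008 minutes


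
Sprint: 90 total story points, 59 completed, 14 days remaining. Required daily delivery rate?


Formula: Required rate = Remaining points / Days left
Remaining = 90 - 59 = 31 points
Required rate = 31 / 14 = 2.21 points/day

2.21 points/day


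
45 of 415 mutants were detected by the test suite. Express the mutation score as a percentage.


Mutation score = killed / total * 100
Mutation score = 45 / 415 * 100
Mutation score = 10.84%

10.84%


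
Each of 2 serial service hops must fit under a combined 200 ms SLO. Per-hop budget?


Formula: per_stage = total_budget / stages
per_stage = 200 / 2
per_stage = 100.0 ms

100.0 ms


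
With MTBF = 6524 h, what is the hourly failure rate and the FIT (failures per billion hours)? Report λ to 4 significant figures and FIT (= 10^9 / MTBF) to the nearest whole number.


Formula: λ = 1 / MTBF; FIT = λ × 1e9 = 1e9 / MTBF
λ = 1 / 6524 ≈ 1.533e-04 failures/hour
FIT = 1e9 / 6524 ≈ 153280 failures per 1e9 hours (nearest whole number)

λ = 1.533e-04 /h, FIT = 153280


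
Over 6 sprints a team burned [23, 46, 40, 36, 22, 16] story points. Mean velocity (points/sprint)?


Formula: Avg velocity = Total points / Number of sprints
Points: [23, 46, 40, 36, 22, 16]
Sum = 23 + 46 + 40 + 36 + 22 + 16 = 183
Avg velocity = 183 / 6 = 30.5 points/sprint

30.5 points/sprint


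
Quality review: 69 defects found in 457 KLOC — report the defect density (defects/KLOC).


Defect density = defects / KLOC
Defect density = 69 / 457
Defect density = 0.151 defects/KLOC

0.151 defects/KLOC


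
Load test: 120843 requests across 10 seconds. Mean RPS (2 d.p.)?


Formula: throughput = requests / seconds
throughput = 120843 / 10
throughput = 12084.3 requests/second

12084.3 requests/second


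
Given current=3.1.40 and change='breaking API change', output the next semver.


Current: 3.1.40
Change category: 'breaking API change' → major bump
SemVer rule: major bump → increment MAJOR, reset MINOR and PATCH to 0
New: 4.0.0

4.0.0


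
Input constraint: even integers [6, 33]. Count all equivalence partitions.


Constraint: even integers in [6, 33]
Class 1: x < 6 — out-of-range invalid
Class 2: x in [6,33] but odd — wrong type invalid
Class 3: x in [6,33] and even — valid
Class 4: x > 33 — out-of-range invalid
Total equivalence classes: 4

4 equivalence classes


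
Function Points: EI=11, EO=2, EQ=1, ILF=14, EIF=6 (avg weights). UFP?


UFP = EI*4 + EO*5 + EQ*4 + ILF*10 + EIF*7
UFP = 11*4 + 2*5 + 1*4 + 14*10 + 6*7
UFP = 44 + 10 + 4 + 140 + 42
UFP = 240

240


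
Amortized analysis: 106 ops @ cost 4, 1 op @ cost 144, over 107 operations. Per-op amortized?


Formula: Amortized cost = Total cost / Operations
Total cost = (106 * 4) + (1 * 144)
Total cost = 424 + 144 = 568
Amortized = 568 / 107 = 5.3084

5.3084


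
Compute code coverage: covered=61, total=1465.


Coverage = covered / total * 100
Coverage = 61 / 1465 * 100
Coverage = 4.16%

4.16%


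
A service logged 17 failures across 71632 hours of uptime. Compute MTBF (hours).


Formula: MTBF = Total operating time / Number of failures
MTBF = 71632 / 17
MTBF = 4213.65 hours

4213.65 hours


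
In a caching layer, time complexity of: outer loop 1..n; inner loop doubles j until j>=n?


Reasoning: linear outer times logarithmic inner
Complexity: O(n log n)

O(n log n)


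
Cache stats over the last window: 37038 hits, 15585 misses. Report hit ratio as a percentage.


Formula: hit rate = hits / (hits + misses) * 100
hit rate = 37038 / (37038 + 15585) * 100
hit rate = 37038 / 52623 * 100
hit rate = 70.38%

70.38%


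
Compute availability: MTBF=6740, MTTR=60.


Availability = MTBF / (MTBF + MTTR)
Availability = 6740 / (6740 + 60)
Availability = 6740 / 6800
Availability = 99.1176%

99.1176%


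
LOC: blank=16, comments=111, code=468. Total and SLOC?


Total LOC = blank + comment + code
Total LOC = 16 + 111 + 468 = 595
SLOC (source only) = code = 468

Total LOC: 595, SLOC: 468


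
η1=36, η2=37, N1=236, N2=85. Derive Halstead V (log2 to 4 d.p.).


Formula: V = N * log2(η), where N = N1 + N2 and η = η1 + η2
η = 36 + 37 = 73
N = 236 + 85 = 321
log2(73) ≈ 6.1898
V = 321 * 6.1898 = 1986.93

1986.93


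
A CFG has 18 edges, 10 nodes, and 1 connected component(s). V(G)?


Formula: V(G) = E - N + 2P
V(G) = 18 - 10 + 2*1
V(G) = 8 + 2
V(G) = 10

10


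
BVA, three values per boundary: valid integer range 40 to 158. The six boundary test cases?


Range: [40, 158]
Boundaries: just below min, min, min+1, max-1, max, just above max
Values: [39, 40, 41, 157, 158, 159]

[39, 40, 41, 157, 158, 159]


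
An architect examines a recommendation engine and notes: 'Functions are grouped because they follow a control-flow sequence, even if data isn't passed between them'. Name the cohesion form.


Reasoning: Grouped by order of execution within a routine, not by data flow
Type: Procedural cohesion

Procedural cohesion


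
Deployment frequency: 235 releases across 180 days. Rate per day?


Formula: deployments per day = releases / days
= 235 / 180
= 1.306 deploys/day
(equivalently, 9.14 deploys/week)

1.306 deploys/day


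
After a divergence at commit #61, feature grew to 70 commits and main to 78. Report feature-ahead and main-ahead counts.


Common ancestor: commit #61
feature commits after divergence: 70 - 61 = 9
main commits after divergence: 78 - 61 = 17
feature is 9 commits ahead of main
main is 17 commits ahead of feature

feature ahead: 9, main ahead: 17


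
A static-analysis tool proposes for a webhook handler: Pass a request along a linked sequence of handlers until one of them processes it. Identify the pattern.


This matches the Chain of Responsibility pattern

Chain of Responsibility


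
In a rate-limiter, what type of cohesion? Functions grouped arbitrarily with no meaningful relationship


Reasoning: Worst: random grouping
Type: Coincidental cohesion

Coincidental cohesion


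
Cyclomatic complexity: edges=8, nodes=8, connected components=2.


Formula: V(G) = E - N + 2P
V(G) = 8 - 8 + 2*2
V(G) = 0 + 4
V(G) = 4

4


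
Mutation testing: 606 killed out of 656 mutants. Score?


Mutation score = killed / total * 100
Mutation score = 606 / 656 * 100
Mutation score = 92.38%

92.38%


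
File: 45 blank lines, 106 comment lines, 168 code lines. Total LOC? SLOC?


Total LOC = blank + comment + code
Total LOC = 45 + 106 + 168 = 319
SLOC (source only) = code = 168

Total LOC: 319, SLOC: 168


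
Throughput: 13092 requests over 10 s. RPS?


Formula: throughput = requests / seconds
throughput = 13092 / 10
throughput = 1309.2 requests/second

1309.2 requests/second


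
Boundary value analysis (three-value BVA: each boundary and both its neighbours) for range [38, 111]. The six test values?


Range: [38, 111]
Boundaries: just below min, min, min+1, max-1, max, just above max
Values: [37, 38, 39, 110, 111, 112]

[37, 38, 39, 110, 111, 112]


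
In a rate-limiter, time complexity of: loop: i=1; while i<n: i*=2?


Reasoning: i doubles each step so iterations are log2(n)
Complexity: O(log n)

O(log n)


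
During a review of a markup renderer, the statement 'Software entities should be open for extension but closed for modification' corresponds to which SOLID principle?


This describes the Open/Closed Principle (OCP)

Open/Closed Principle (OCP)


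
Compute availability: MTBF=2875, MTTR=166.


Availability = MTBF / (MTBF + MTTR)
Availability = 2875 / (2875 + 166)
Availability = 2875 / 3041
Availability = 94.5413%

94.5413%


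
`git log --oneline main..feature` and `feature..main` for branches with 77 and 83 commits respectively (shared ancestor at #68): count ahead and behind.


Common ancestor: commit #68
feature commits after divergence: 77 - 68 = 9
main commits after divergence: 83 - 68 = 15
feature is 9 commits ahead of main
main is 15 commits ahead of feature

feature ahead: 9, main ahead: 15


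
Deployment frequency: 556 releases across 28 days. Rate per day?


Formula: deployments per day = releases / days
= 556 / 28
= 19.857 deploys/day
(equivalently, 139.0 deploys/week)

19.857 deploys/day


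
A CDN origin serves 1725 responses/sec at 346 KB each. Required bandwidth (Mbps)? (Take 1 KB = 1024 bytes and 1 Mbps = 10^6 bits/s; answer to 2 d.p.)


Formula: Mbps = payload_bytes * RPS * 8 / 1e6
Payload per request = 346 KB = 346 * 1024 = 354304 bytes
Total bytes/sec = 354304 * 1725 = 611174400
Total bits/sec = 611174400 * 8 = 4889395200
Mbps = 4889395200 / 1e6 = 4889.4

4889.4 Mbps


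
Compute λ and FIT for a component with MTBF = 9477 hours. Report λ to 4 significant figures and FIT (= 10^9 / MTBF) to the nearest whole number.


Formula: λ = 1 / MTBF; FIT = λ × 1e9 = 1e9 / MTBF
λ = 1 / 9477 ≈ 1.055e-04 failures/hour
FIT = 1e9 / 9477 ≈ 105519 failures per 1e9 hours (nearest whole number)

λ = 1.055e-04 /h, FIT = 105519


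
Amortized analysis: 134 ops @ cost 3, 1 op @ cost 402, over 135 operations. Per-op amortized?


Formula: Amortized cost = Total cost / Operations
Total cost = (134 * 3) + (1 * 402)
Total cost = 402 + 402 = 804
Amortized = 804 / 135 = 5.9556

5.9556


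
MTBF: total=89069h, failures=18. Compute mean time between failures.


Formula: MTBF = Total operating time / Number of failures
MTBF = 89069 / 18
MTBF = 4948.28 hours

4948.28 hours


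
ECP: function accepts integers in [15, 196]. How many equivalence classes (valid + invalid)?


Valid range: [15, 196]
Class 1: x < 15 — invalid
Class 2: 15 ≤ x ≤ 196 — valid
Class 3: x > 196 — invalid
Total equivalence classes: 3

3 equivalence classes


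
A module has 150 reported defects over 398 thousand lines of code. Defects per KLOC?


Defect density = defects / KLOC
Defect density = 150 / 398
Defect density = 0.377 defects/KLOC

0.377 defects/KLOC


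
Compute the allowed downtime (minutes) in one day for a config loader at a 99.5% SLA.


Formula: allowed downtime = period * (100 - SLA) / 100
Period (day) = 1440 minutes
Unavailability fraction = (100 - 99.5) / 100
Allowed downtime = 1440 * (100 - 99.5) / 100
Allowed downtime = 7.2 minutes

7.2 minutes


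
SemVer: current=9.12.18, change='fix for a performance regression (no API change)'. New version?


Current: 9.12.18
Change category: 'fix for a performance regression (no API change)' → patch bump
SemVer rule: patch bump → increment PATCH (MAJOR and MINOR unchanged)
New: 9.12.19

9.12.19
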